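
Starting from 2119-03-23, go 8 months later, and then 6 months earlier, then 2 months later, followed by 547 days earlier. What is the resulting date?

Counting forward 8 months from March 23, 2119:
month 3 + 8 = 11 → November 2119.
Day 23 is valid in November, giving November 23, 2119.
Counting back 6 months from November 23, 2119:
month 11 − 6 = 5 → May 2119.
Day 23 is valid in May, giving May 23, 2119.
Advancing 2 months from May 23, 2119:
month 5 + 2 = 7 → July 2119.
Day 23 is valid in July, giving July 23, 2119.
Counting back 547 days from July 23, 2119:
Going back 23 days from July 23, 2119 reaches the end of the previous month; 547 − 23 = 524 left.
June 2119 has 30 days: 524 − 30 = 494 left.
May 2119 has 31 days: 494 − 31 = 463 left.
April 2119 has 30 days: 463 − 30 = 433 left.
March 2119 has 31 days: 433 − 31 = 402 left.
February 2119 has 28 days (2119 is not a leap year): 402 − 28 = 374 left.
January 2119 has 31 days: 374 − 31 = 343 left.
December 2118 has 31 days: 343 − 31 = 312 left.
November 2118 has 30 days: 312 − 30 = 282 left.
October 2118 has 31 days: 282 − 31 = 251 left.
September 2118 has 30 days: 251 − 30 = 221 left.
August 2118 has 31 days: 221 − 31 = 190 left.
July 2118 has 31 days: 190 − 31 = 159 left.
June 2118 has 30 days: 159 − 30 = 129 left.
May 2118 has 31 days: 129 − 31 = 98 left.
April 2118 has 30 days: 98 − 30 = 68 left.
March 2118 has 31 days: 68 − 31 = 37 left.
February 2118 has 28 days (2118 is not a leap year): 37 − 28 = 9 left.
January 2118 has 31 days; 31 − 9 = 22 → January 22, 2118.

January 22, 2118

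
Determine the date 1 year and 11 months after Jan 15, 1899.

Adding 1 year and 11 months from January 15, 1899.
+1 year → 1900; month 1 + 11 = 12 → December 1900.
Day 15 is valid in December, giving December 15, 1900.

December 15, 1900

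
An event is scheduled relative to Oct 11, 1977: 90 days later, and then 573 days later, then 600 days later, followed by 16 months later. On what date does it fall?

July 27, 1982

Adding 90 days from October 11, 1977:
October has 31 days, so 31 − 11 = 20 days remain after October 11, 1977; 90 − 20 = 70 left.
November 1977 has 30 days: 70 − 30 = 40 left.
December 1977 has 31 days: 40 − 31 = 9 left.
9 days into January 1978 → January 9, 1978.
Counting forward 573 days from January 9, 1978:
January has 31 days, so 31 − 9 = 22 days remain after January 9, 1978; 573 − 22 = 551 left.
February 1978 has 28 days (1978 is not a leap year): 551 − 28 = 523 left.
March 1978 has 31 days: 523 − 31 = 492 left.
April 1978 has 30 days: 492 − 30 = 462 left.
May 1978 has 31 days: 462 − 31 = 431 left.
June 1978 has 30 days: 431 − 30 = 401 left.
July 1978 has 31 days: 401 − 31 = 370 left.
August 1978 has 31 days: 370 − 31 = 339 left.
September 1978 has 30 days: 339 − 30 = 309 left.
October 1978 has 31 days: 309 − 31 = 278 left.
November 1978 has 30 days: 278 − 30 = 248 left.
December 1978 has 31 days: 248 − 31 = 217 left.
January 1979 has 31 days: 217 − 31 = 186 left.
February 1979 has 28 days (1979 is not a leap year): 186 − 28 = 158 left.
March 1979 has 31 days: 158 − 31 = 127 left.
April 1979 has 30 days: 127 − 30 = 97 left.
May 1979 has 31 days: 97 − 31 = 66 left.
June 1979 has 30 days: 66 − 30 = 36 left.
July 1979 has 31 days: 36 − 31 = 5 left.
5 days into August 1979 → August 5, 1979.
Adding 600 days from August 5, 1979:
August has 31 days, so 31 − 5 = 26 days remain after August 5, 1979; 600 − 26 = 574 left.
September 1979 has 30 days: 574 − 30 = 544 left.
October 1979 has 31 days: 544 − 31 = 513 left.
November 1979 has 30 days: 513 − 30 = 483 left.
December 1979 has 31 days: 483 − 31 = 452 left.
January 1980 has 31 days: 452 − 31 = 421 left.
February 1980 has 29 days (1980 is a leap year): 421 − 29 = 392 left.
March 1980 has 31 days: 392 − 31 = 361 left.
April 1980 has 30 days: 361 − 30 = 331 left.
May 1980 has 31 days: 331 − 31 = 300 left.
June 1980 has 30 days: 300 − 30 = 270 left.
July 1980 has 31 days: 270 − 31 = 239 left.
August 1980 has 31 days: 239 − 31 = 208 left.
September 1980 has 30 days: 208 − 30 = 178 left.
October 1980 has 31 days: 178 − 31 = 147 left.
November 1980 has 30 days: 147 − 30 = 117 left.
December 1980 has 31 days: 117 − 31 = 86 left.
January 1981 has 31 days: 86 − 31 = 55 left.
February 1981 has 28 days (1981 is not a leap year): 55 − 28 = 27 left.
27 days into March 1981 → March 27, 1981.
Advancing 16 months from March 27, 1981:
month 3 + 16 = 19, which is month 7 of year 1982 → July 1982.
Day 27 is valid in July, giving July 27, 1982.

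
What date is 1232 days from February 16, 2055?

July 2, 2058

Counting forward 1232 days from February 16, 2055.
February has 28 days, so 28 − 16 = 12 days remain after February 16, 2055; 1232 − 12 = 1220 left.
March 2055 has 31 days: 1220 − 31 = 1189 left.
April 2055 has 30 days: 1189 − 30 = 1159 left.
May 2055 has 31 days: 1159 − 31 = 1128 left.
June 2055 has 30 days: 1128 − 30 = 1098 left.
July 2055 has 31 days: 1098 − 31 = 1067 left.
August 2055 has 31 days: 1067 − 31 = 1036 left.
September 2055 has 30 days: 1036 − 30 = 1006 left.
October 2055 has 31 days: 1006 − 31 = 975 left.
November 2055 has 30 days: 975 − 30 = 945 left.
December 2055 has 31 days: 945 − 31 = 914 left.
January 2056 has 31 days: 914 − 31 = 883 left.
February 2056 has 29 days (2056 is a leap year): 883 − 29 = 854 left.
March 2056 has 31 days: 854 − 31 = 823 left.
April 2056 has 30 days: 823 − 30 = 793 left.
May 2056 has 31 days: 793 − 31 = 762 left.
June 2056 has 30 days: 762 − 30 = 732 left.
July 2056 has 31 days: 732 − 31 = 701 left.
August 2056 has 31 days: 701 − 31 = 670 left.
September 2056 has 30 days: 670 − 30 = 640 left.
October 2056 has 31 days: 640 − 31 = 609 left.
November 2056 has 30 days: 609 − 30 = 579 left.
December 2056 has 31 days: 579 − 31 = 548 left.
January 2057 has 31 days: 548 − 31 = 517 left.
February 2057 has 28 days (2057 is not a leap year): 517 − 28 = 489 left.
March 2057 has 31 days: 489 − 31 = 458 left.
April 2057 has 30 days: 458 − 30 = 428 left.
May 2057 has 31 days: 428 − 31 = 397 left.
June 2057 has 30 days: 397 − 30 = 367 left.
July 2057 has 31 days: 367 − 31 = 336 left.
August 2057 has 31 days: 336 − 31 = 305 left.
September 2057 has 30 days: 305 − 30 = 275 left.
October 2057 has 31 days: 275 − 31 = 244 left.
November 2057 has 30 days: 244 − 30 = 214 left.
December 2057 has 31 days: 214 − 31 = 183 left.
January 2058 has 31 days: 183 − 31 = 152 left.
February 2058 has 28 days (2058 is not a leap year): 152 − 28 = 124 left.
March 2058 has 31 days: 124 − 31 = 93 left.
April 2058 has 30 days: 93 − 30 = 63 left.
May 2058 has 31 days: 63 − 31 = 32 left.
June 2058 has 30 days: 32 − 30 = 2 left.
2 days into July 2058 → July 2, 2058.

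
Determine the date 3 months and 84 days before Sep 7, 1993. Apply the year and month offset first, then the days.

March 15, 1993

Counting back 3 months and 84 days from September 7, 1993: first the month/year part, then the days.
month 9 − 3 = 6 → June 1993.
Day 7 is valid in June, giving June 7, 1993.
Now subtract 84 days from June 7, 1993.
Going back 7 days from June 7, 1993 reaches the end of the previous month; 84 − 7 = 77 left.
May 1993 has 31 days: 77 − 31 = 46 left.
April 1993 has 30 days: 46 − 30 = 16 left.
March 1993 has 31 days; 31 − 16 = 15 → March 15, 1993.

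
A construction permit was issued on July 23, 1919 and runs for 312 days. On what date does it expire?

May 30, 1920

Advancing 312 days from July 23, 1919.
July has 31 days, so 31 − 23 = 8 days remain after July 23, 1919; 312 − 8 = 304 left.
August 1919 has 31 days: 304 − 31 = 273 left.
September 1919 has 30 days: 273 − 30 = 243 left.
October 1919 has 31 days: 243 − 31 = 212 left.
November 1919 has 30 days: 212 − 30 = 182 left.
December 1919 has 31 days: 182 − 31 = 151 left.
January 1920 has 31 days: 151 − 31 = 120 left.
February 1920 has 29 days (1920 is a leap year): 120 − 29 = 91 left.
March 1920 has 31 days: 91 − 31 = 60 left.
April 1920 has 30 days: 60 − 30 = 30 left.
30 days into May 1920 → May 30, 1920.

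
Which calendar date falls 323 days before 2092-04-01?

Subtracting 323 days from April 1, 2092.
Going back 1 day from April 1, 2092 reaches the end of the previous month; 323 − 1 = 322 left.
March 2092 has 31 days: 322 − 31 = 291 left.
February 2092 has 29 days (2092 is a leap year): 291 − 29 = 262 left.
January 2092 has 31 days: 262 − 31 = 231 left.
December 2091 has 31 days: 231 − 31 = 200 left.
November 2091 has 30 days: 200 − 30 = 170 left.
October 2091 has 31 days: 170 − 31 = 139 left.
September 2091 has 30 days: 139 − 30 = 109 left.
August 2091 has 31 days: 109 − 31 = 78 left.
July 2091 has 31 days: 78 − 31 = 47 left.
June 2091 has 30 days: 47 − 30 = 17 left.
May 2091 has 31 days; 31 − 17 = 14 → May 14, 2091.

May 14, 2091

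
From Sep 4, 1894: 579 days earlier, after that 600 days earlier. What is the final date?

Subtracting 579 days from September 4, 1894:
Going back 4 days from September 4, 1894 reaches the end of the previous month; 579 − 4 = 575 left.
August 1894 has 31 days: 575 − 31 = 544 left.
July 1894 has 31 days: 544 − 31 = 513 left.
June 1894 has 30 days: 513 − 30 = 483 left.
May 1894 has 31 days: 483 − 31 = 452 left.
April 1894 has 30 days: 452 − 30 = 422 left.
March 1894 has 31 days: 422 − 31 = 391 left.
February 1894 has 28 days (1894 is not a leap year): 391 − 28 = 363 left.
January 1894 has 31 days: 363 − 31 = 332 left.
December 1893 has 31 days: 332 − 31 = 301 left.
November 1893 has 30 days: 301 − 30 = 271 left.
October 1893 has 31 days: 271 − 31 = 240 left.
September 1893 has 30 days: 240 − 30 = 210 left.
August 1893 has 31 days: 210 − 31 = 179 left.
July 1893 has 31 days: 179 − 31 = 148 left.
June 1893 has 30 days: 148 − 30 = 118 left.
May 1893 has 31 days: 118 − 31 = 87 left.
April 1893 has 30 days: 87 − 30 = 57 left.
March 1893 has 31 days: 57 − 31 = 26 left.
February 1893 has 28 days; 28 − 26 = 2 → February 2, 1893.
Going back 600 days from February 2, 1893:
Going back 2 days from February 2, 1893 reaches the end of the previous month; 600 − 2 = 598 left.
January 1893 has 31 days: 598 − 31 = 567 left.
December 1892 has 31 days: 567 − 31 = 536 left.
November 1892 has 30 days: 536 − 30 = 506 left.
October 1892 has 31 days: 506 − 31 = 475 left.
September 1892 has 30 days: 475 − 30 = 445 left.
August 1892 has 31 days: 445 − 31 = 414 left.
July 1892 has 31 days: 414 − 31 = 383 left.
June 1892 has 30 days: 383 − 30 = 353 left.
May 1892 has 31 days: 353 − 31 = 322 left.
April 1892 has 30 days: 322 − 30 = 292 left.
March 1892 has 31 days: 292 − 31 = 261 left.
February 1892 has 29 days (1892 is a leap year): 261 − 29 = 232 left.
January 1892 has 31 days: 232 − 31 = 201 left.
December 1891 has 31 days: 201 − 31 = 170 left.
November 1891 has 30 days: 170 − 30 = 140 left.
October 1891 has 31 days: 140 − 31 = 109 left.
September 1891 has 30 days: 109 − 30 = 79 left.
August 1891 has 31 days: 79 − 31 = 48 left.
July 1891 has 31 days: 48 − 31 = 17 left.
June 1891 has 30 days; 30 − 17 = 13 → June 13, 1891.

June 13, 1891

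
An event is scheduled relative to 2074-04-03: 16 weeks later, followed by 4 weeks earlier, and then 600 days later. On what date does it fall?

February 16, 2076

Advancing 16 weeks (= 112 days) from April 3, 2074:
April has 30 days, so 30 − 3 = 27 days remain after April 3, 2074; 112 − 27 = 85 left.
May 2074 has 31 days: 85 − 31 = 54 left.
June 2074 has 30 days: 54 − 30 = 24 left.
24 days into July 2074 → July 24, 2074.
Subtracting 4 weeks (= 28 days) from July 24, 2074:
Going back 24 days from July 24, 2074 reaches the end of the previous month; 28 − 24 = 4 left.
June 2074 has 30 days; 30 − 4 = 26 → June 26, 2074.
Counting forward 600 days from June 26, 2074:
June has 30 days, so 30 − 26 = 4 days remain after June 26, 2074; 600 − 4 = 596 left.
July 2074 has 31 days: 596 − 31 = 565 left.
August 2074 has 31 days: 565 − 31 = 534 left.
September 2074 has 30 days: 534 − 30 = 504 left.
October 2074 has 31 days: 504 − 31 = 473 left.
November 2074 has 30 days: 473 − 30 = 443 left.
December 2074 has 31 days: 443 − 31 = 412 left.
January 2075 has 31 days: 412 − 31 = 381 left.
February 2075 has 28 days (2075 is not a leap year): 381 − 28 = 353 left.
March 2075 has 31 days: 353 − 31 = 322 left.
April 2075 has 30 days: 322 − 30 = 292 left.
May 2075 has 31 days: 292 − 31 = 261 left.
June 2075 has 30 days: 261 − 30 = 231 left.
July 2075 has 31 days: 231 − 31 = 200 left.
August 2075 has 31 days: 200 − 31 = 169 left.
September 2075 has 30 days: 169 − 30 = 139 left.
October 2075 has 31 days: 139 − 31 = 108 left.
November 2075 has 30 days: 108 − 30 = 78 left.
December 2075 has 31 days: 78 − 31 = 47 left.
January 2076 has 31 days: 47 − 31 = 16 left.
16 days into February 2076 → February 16, 2076.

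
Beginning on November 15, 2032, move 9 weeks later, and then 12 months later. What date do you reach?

January 17, 2034

Counting forward 9 weeks (= 63 days) from November 15, 2032:
November has 30 days, so 30 − 15 = 15 days remain after November 15, 2032; 63 − 15 = 48 left.
December 2032 has 31 days: 48 − 31 = 17 left.
17 days into January 2033 → January 17, 2033.
Advancing 12 months from January 17, 2033:
month 1 + 12 = 13, which is month 1 of year 2034 → January 2034.
Day 17 is valid in January, giving January 17, 2034.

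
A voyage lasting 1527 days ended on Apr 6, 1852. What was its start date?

January 31, 1848

Going back 1527 days from April 6, 1852.
Going back 6 days from April 6, 1852 reaches the end of the previous month; 1527 − 6 = 1521 left.
March 1852 has 31 days: 1521 − 31 = 1490 left.
February 1852 has 29 days (1852 is a leap year): 1490 − 29 = 1461 left.
January 1852 has 31 days: 1461 − 31 = 1430 left.
December 1851 has 31 days: 1430 − 31 = 1399 left.
November 1851 has 30 days: 1399 − 30 = 1369 left.
October 1851 has 31 days: 1369 − 31 = 1338 left.
September 1851 has 30 days: 1338 − 30 = 1308 left.
August 1851 has 31 days: 1308 − 31 = 1277 left.
July 1851 has 31 days: 1277 − 31 = 1246 left.
June 1851 has 30 days: 1246 − 30 = 1216 left.
May 1851 has 31 days: 1216 − 31 = 1185 left.
April 1851 has 30 days: 1185 − 30 = 1155 left.
March 1851 has 31 days: 1155 − 31 = 1124 left.
February 1851 has 28 days (1851 is not a leap year): 1124 − 28 = 1096 left.
January 1851 has 31 days: 1096 − 31 = 1065 left.
December 1850 has 31 days: 1065 − 31 = 1034 left.
November 1850 has 30 days: 1034 − 30 = 1004 left.
October 1850 has 31 days: 1004 − 31 = 973 left.
September 1850 has 30 days: 973 − 30 = 943 left.
August 1850 has 31 days: 943 − 31 = 912 left.
July 1850 has 31 days: 912 − 31 = 881 left.
June 1850 has 30 days: 881 − 30 = 851 left.
May 1850 has 31 days: 851 − 31 = 820 left.
April 1850 has 30 days: 820 − 30 = 790 left.
March 1850 has 31 days: 790 − 31 = 759 left.
February 1850 has 28 days (1850 is not a leap year): 759 − 28 = 731 left.
January 1850 has 31 days: 731 − 31 = 700 left.
December 1849 has 31 days: 700 − 31 = 669 left.
November 1849 has 30 days: 669 − 30 = 639 left.
October 1849 has 31 days: 639 − 31 = 608 left.
September 1849 has 30 days: 608 − 30 = 578 left.
August 1849 has 31 days: 578 − 31 = 547 left.
July 1849 has 31 days: 547 − 31 = 516 left.
June 1849 has 30 days: 516 − 30 = 486 left.
May 1849 has 31 days: 486 − 31 = 455 left.
April 1849 has 30 days: 455 − 30 = 425 left.
March 1849 has 31 days: 425 − 31 = 394 left.
February 1849 has 28 days (1849 is not a leap year): 394 − 28 = 366 left.
January 1849 has 31 days: 366 − 31 = 335 left.
December 1848 has 31 days: 335 − 31 = 304 left.
November 1848 has 30 days: 304 − 30 = 274 left.
October 1848 has 31 days: 274 − 31 = 243 left.
September 1848 has 30 days: 243 − 30 = 213 left.
August 1848 has 31 days: 213 − 31 = 182 left.
July 1848 has 31 days: 182 − 31 = 151 left.
June 1848 has 30 days: 151 − 30 = 121 left.
May 1848 has 31 days: 121 − 31 = 90 left.
April 1848 has 30 days: 90 − 30 = 60 left.
March 1848 has 31 days: 60 − 31 = 29 left.
February 1848 has 29 days (1848 is a leap year): 29 − 29 = 0 left.
January 1848 has 31 days; 31 − 0 = 31 → January 31, 1848.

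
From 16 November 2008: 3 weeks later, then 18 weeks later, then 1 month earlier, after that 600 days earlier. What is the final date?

Counting forward 3 weeks (= 21 days) from November 16, 2008:
November has 30 days, so 30 − 16 = 14 days remain after November 16, 2008; 21 − 14 = 7 left.
7 days into December 2008 → December 7, 2008.
Adding 18 weeks (= 126 days) from December 7, 2008:
December has 31 days, so 31 − 7 = 24 days remain after December 7, 2008; 126 − 24 = 102 left.
January 2009 has 31 days: 102 − 31 = 71 left.
February 2009 has 28 days (2009 is not a leap year): 71 − 28 = 43 left.
March 2009 has 31 days: 43 − 31 = 12 left.
12 days into April 2009 → April 12, 2009.
Counting back 1 month from April 12, 2009:
month 4 − 1 = 3 → March 2009.
Day 12 is valid in March, giving March 12, 2009.
Subtracting 600 days from March 12, 2009:
Going back 12 days from March 12, 2009 reaches the end of the previous month; 600 − 12 = 588 left.
February 2009 has 28 days (2009 is not a leap year): 588 − 28 = 560 left.
January 2009 has 31 days: 560 − 31 = 529 left.
December 2008 has 31 days: 529 − 31 = 498 left.
November 2008 has 30 days: 498 − 30 = 468 left.
October 2008 has 31 days: 468 − 31 = 437 left.
September 2008 has 30 days: 437 − 30 = 407 left.
August 2008 has 31 days: 407 − 31 = 376 left.
July 2008 has 31 days: 376 − 31 = 345 left.
June 2008 has 30 days: 345 − 30 = 315 left.
May 2008 has 31 days: 315 − 31 = 284 left.
April 2008 has 30 days: 284 − 30 = 254 left.
March 2008 has 31 days: 254 − 31 = 223 left.
February 2008 has 29 days (2008 is a leap year): 223 − 29 = 194 left.
January 2008 has 31 days: 194 − 31 = 163 left.
December 2007 has 31 days: 163 − 31 = 132 left.
November 2007 has 30 days: 132 − 30 = 102 left.
October 2007 has 31 days: 102 − 31 = 71 left.
September 2007 has 30 days: 71 − 30 = 41 left.
August 2007 has 31 days: 41 − 31 = 10 left.
July 2007 has 31 days; 31 − 10 = 21 → July 21, 2007.

July 21, 2007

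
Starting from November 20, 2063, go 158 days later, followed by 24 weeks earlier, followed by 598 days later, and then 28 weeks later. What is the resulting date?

January 12, 2066

Adding 158 days from November 20, 2063:
November has 30 days, so 30 − 20 = 10 days remain after November 20, 2063; 158 − 10 = 148 left.
December 2063 has 31 days: 148 − 31 = 117 left.
January 2064 has 31 days: 117 − 31 = 86 left.
February 2064 has 29 days (2064 is a leap year): 86 − 29 = 57 left.
March 2064 has 31 days: 57 − 31 = 26 left.
26 days into April 2064 → April 26, 2064.
Subtracting 24 weeks (= 168 days) from April 26, 2064:
Going back 26 days from April 26, 2064 reaches the end of the previous month; 168 − 26 = 142 left.
March 2064 has 31 days: 142 − 31 = 111 left.
February 2064 has 29 days (2064 is a leap year): 111 − 29 = 82 left.
January 2064 has 31 days: 82 − 31 = 51 left.
December 2063 has 31 days: 51 − 31 = 20 left.
November 2063 has 30 days; 30 − 20 = 10 → November 10, 2063.
Adding 598 days from November 10, 2063:
November has 30 days, so 30 − 10 = 20 days remain after November 10, 2063; 598 − 20 = 578 left.
December 2063 has 31 days: 578 − 31 = 547 left.
January 2064 has 31 days: 547 − 31 = 516 left.
February 2064 has 29 days (2064 is a leap year): 516 − 29 = 487 left.
March 2064 has 31 days: 487 − 31 = 456 left.
April 2064 has 30 days: 456 − 30 = 426 left.
May 2064 has 31 days: 426 − 31 = 395 left.
June 2064 has 30 days: 395 − 30 = 365 left.
July 2064 has 31 days: 365 − 31 = 334 left.
August 2064 has 31 days: 334 − 31 = 303 left.
September 2064 has 30 days: 303 − 30 = 273 left.
October 2064 has 31 days: 273 − 31 = 242 left.
November 2064 has 30 days: 242 − 30 = 212 left.
December 2064 has 31 days: 212 − 31 = 181 left.
January 2065 has 31 days: 181 − 31 = 150 left.
February 2065 has 28 days (2065 is not a leap year): 150 − 28 = 122 left.
March 2065 has 31 days: 122 − 31 = 91 left.
April 2065 has 30 days: 91 − 30 = 61 left.
May 2065 has 31 days: 61 − 31 = 30 left.
30 days into June 2065 → June 30, 2065.
Advancing 28 weeks (= 196 days) from June 30, 2065:
June has 30 days, so 30 − 30 = 0 days remain after June 30, 2065; 196 − 0 = 196 left.
July 2065 has 31 days: 196 − 31 = 165 left.
August 2065 has 31 days: 165 − 31 = 134 left.
September 2065 has 30 days: 134 − 30 = 104 left.
October 2065 has 31 days: 104 − 31 = 73 left.
November 2065 has 30 days: 73 − 30 = 43 left.
December 2065 has 31 days: 43 − 31 = 12 left.
12 days into January 2066 → January 12, 2066.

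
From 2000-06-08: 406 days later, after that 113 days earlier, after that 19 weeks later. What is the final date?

August 8, 2001

Advancing 406 days from June 8, 2000:
June has 30 days, so 30 − 8 = 22 days remain after June 8, 2000; 406 − 22 = 384 left.
July 2000 has 31 days: 384 − 31 = 353 left.
August 2000 has 31 days: 353 − 31 = 322 left.
September 2000 has 30 days: 322 − 30 = 292 left.
October 2000 has 31 days: 292 − 31 = 261 left.
November 2000 has 30 days: 261 − 30 = 231 left.
December 2000 has 31 days: 231 − 31 = 200 left.
January 2001 has 31 days: 200 − 31 = 169 left.
February 2001 has 28 days (2001 is not a leap year): 169 − 28 = 141 left.
March 2001 has 31 days: 141 − 31 = 110 left.
April 2001 has 30 days: 110 − 30 = 80 left.
May 2001 has 31 days: 80 − 31 = 49 left.
June 2001 has 30 days: 49 − 30 = 19 left.
19 days into July 2001 → July 19, 2001.
Subtracting 113 days from July 19, 2001:
Going back 19 days from July 19, 2001 reaches the end of the previous month; 113 − 19 = 94 left.
June 2001 has 30 days: 94 − 30 = 64 left.
May 2001 has 31 days: 64 − 31 = 33 left.
April 2001 has 30 days: 33 − 30 = 3 left.
March 2001 has 31 days; 31 − 3 = 28 → March 28, 2001.
Counting forward 19 weeks (= 133 days) from March 28, 2001:
March has 31 days, so 31 − 28 = 3 days remain after March 28, 2001; 133 − 3 = 130 left.
April 2001 has 30 days: 130 − 30 = 100 left.
May 2001 has 31 days: 100 − 31 = 69 left.
June 2001 has 30 days: 69 − 30 = 39 left.
July 2001 has 31 days: 39 − 31 = 8 left.
8 days into August 2001 → August 8, 2001.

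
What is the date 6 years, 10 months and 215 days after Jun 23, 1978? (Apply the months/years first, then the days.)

Adding 6 years, 10 months and 215 days from June 23, 1978: first the month/year part, then the days.
+6 years → 1984; month 6 + 10 = 16, which is month 4 of year 1985 → April 1985.
Day 23 is valid in April, giving April 23, 1985.
Now add 215 days from April 23, 1985.
April has 30 days, so 30 − 23 = 7 days remain after April 23, 1985; 215 − 7 = 208 left.
May 1985 has 31 days: 208 − 31 = 177 left.
June 1985 has 30 days: 177 − 30 = 147 left.
July 1985 has 31 days: 147 − 31 = 116 left.
August 1985 has 31 days: 116 − 31 = 85 left.
September 1985 has 30 days: 85 − 30 = 55 left.
October 1985 has 31 days: 55 − 31 = 24 left.
24 days into November 1985 → November 24, 1985.

November 24, 1985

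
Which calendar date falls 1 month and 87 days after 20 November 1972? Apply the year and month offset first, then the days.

March 17, 1973

Adding 1 month and 87 days from November 20, 1972: first the month/year part, then the days.
month 11 + 1 = 12 → December 1972.
Day 20 is valid in December, giving December 20, 1972.
Now add 87 days from December 20, 1972.
December has 31 days, so 31 − 20 = 11 days remain after December 20, 1972; 87 − 11 = 76 left.
January 1973 has 31 days: 76 − 31 = 45 left.
February 1973 has 28 days (1973 is not a leap year): 45 − 28 = 17 left.
17 days into March 1973 → March 17, 1973.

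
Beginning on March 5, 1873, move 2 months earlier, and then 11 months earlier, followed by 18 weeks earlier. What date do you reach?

October 2, 1871

Subtracting 2 months from March 5, 1873:
month 3 − 2 = 1 → January 1873.
Day 5 is valid in January, giving January 5, 1873.
Counting back 11 months from January 5, 1873:
month 1 − 11 = -10, which is month 2 of year 1872 → February 1872.
Day 5 is valid in February, giving February 5, 1872.
Counting back 18 weeks (= 126 days) from February 5, 1872:
Going back 5 days from February 5, 1872 reaches the end of the previous month; 126 − 5 = 121 left.
January 1872 has 31 days: 121 − 31 = 90 left.
December 1871 has 31 days: 90 − 31 = 59 left.
November 1871 has 30 days: 59 − 30 = 29 left.
October 1871 has 31 days; 31 − 29 = 2 → October 2, 1871.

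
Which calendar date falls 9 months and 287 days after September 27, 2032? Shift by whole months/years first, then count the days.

April 10, 2034

Adding 9 months and 287 days from September 27, 2032: first the month/year part, then the days.
month 9 + 9 = 18, which is month 6 of year 2033 → June 2033.
Day 27 is valid in June, giving June 27, 2033.
Now add 287 days from June 27, 2033.
June has 30 days, so 30 − 27 = 3 days remain after June 27, 2033; 287 − 3 = 284 left.
July 2033 has 31 days: 284 − 31 = 253 left.
August 2033 has 31 days: 253 − 31 = 222 left.
September 2033 has 30 days: 222 − 30 = 192 left.
October 2033 has 31 days: 192 − 31 = 161 left.
November 2033 has 30 days: 161 − 30 = 131 left.
December 2033 has 31 days: 131 − 31 = 100 left.
January 2034 has 31 days: 100 − 31 = 69 left.
February 2034 has 28 days (2034 is not a leap year): 69 − 28 = 41 left.
March 2034 has 31 days: 41 − 31 = 10 left.
10 days into April 2034 → April 10, 2034.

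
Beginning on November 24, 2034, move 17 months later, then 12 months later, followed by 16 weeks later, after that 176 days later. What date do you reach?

February 6, 2038

Adding 17 months from November 24, 2034:
month 11 + 17 = 28, which is month 4 of year 2036 → April 2036.
Day 24 is valid in April, giving April 24, 2036.
Adding 12 months from April 24, 2036:
month 4 + 12 = 16, which is month 4 of year 2037 → April 2037.
Day 24 is valid in April, giving April 24, 2037.
Adding 16 weeks (= 112 days) from April 24, 2037:
April has 30 days, so 30 − 24 = 6 days remain after April 24, 2037; 112 − 6 = 106 left.
May 2037 has 31 days: 106 − 31 = 75 left.
June 2037 has 30 days: 75 − 30 = 45 left.
July 2037 has 31 days: 45 − 31 = 14 left.
14 days into August 2037 → August 14, 2037.
Advancing 176 days from August 14, 2037:
August has 31 days, so 31 − 14 = 17 days remain after August 14, 2037; 176 − 17 = 159 left.
September 2037 has 30 days: 159 − 30 = 129 left.
October 2037 has 31 days: 129 − 31 = 98 left.
November 2037 has 30 days: 98 − 30 = 68 left.
December 2037 has 31 days: 68 − 31 = 37 left.
January 2038 has 31 days: 37 − 31 = 6 left.
6 days into February 2038 → February 6, 2038.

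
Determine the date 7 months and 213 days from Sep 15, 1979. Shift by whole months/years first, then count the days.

Counting forward 7 months and 213 days from September 15, 1979: first the month/year part, then the days.
month 9 + 7 = 16, which is month 4 of year 1980 → April 1980.
Day 15 is valid in April, giving April 15, 1980.
Now add 213 days from April 15, 1980.
April has 30 days, so 30 − 15 = 15 days remain after April 15, 1980; 213 − 15 = 198 left.
May 1980 has 31 days: 198 − 31 = 167 left.
June 1980 has 30 days: 167 − 30 = 137 left.
July 1980 has 31 days: 137 − 31 = 106 left.
August 1980 has 31 days: 106 − 31 = 75 left.
September 1980 has 30 days: 75 − 30 = 45 left.
October 1980 has 31 days: 45 − 31 = 14 left.
14 days into November 1980 → November 14, 1980.

November 14, 1980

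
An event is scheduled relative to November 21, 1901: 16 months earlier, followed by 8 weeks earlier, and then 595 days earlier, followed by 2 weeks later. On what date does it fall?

Counting back 16 months from November 21, 1901:
month 11 − 16 = -5, which is month 7 of year 1900 → July 1900.
Day 21 is valid in July, giving July 21, 1900.
Going back 8 weeks (= 56 days) from July 21, 1900:
Going back 21 days from July 21, 1900 reaches the end of the previous month; 56 − 21 = 35 left.
June 1900 has 30 days: 35 − 30 = 5 left.
May 1900 has 31 days; 31 − 5 = 26 → May 26, 1900.
Counting back 595 days from May 26, 1900:
Going back 26 days from May 26, 1900 reaches the end of the previous month; 595 − 26 = 569 left.
April 1900 has 30 days: 569 − 30 = 539 left.
March 1900 has 31 days: 539 − 31 = 508 left.
February 1900 has 28 days (1900 is not a leap year (divisible by 100 but not 400)): 508 − 28 = 480 left.
January 1900 has 31 days: 480 − 31 = 449 left.
December 1899 has 31 days: 449 − 31 = 418 left.
November 1899 has 30 days: 418 − 30 = 388 left.
October 1899 has 31 days: 388 − 31 = 357 left.
September 1899 has 30 days: 357 − 30 = 327 left.
August 1899 has 31 days: 327 − 31 = 296 left.
July 1899 has 31 days: 296 − 31 = 265 left.
June 1899 has 30 days: 265 − 30 = 235 left.
May 1899 has 31 days: 235 − 31 = 204 left.
April 1899 has 30 days: 204 − 30 = 174 left.
March 1899 has 31 days: 174 − 31 = 143 left.
February 1899 has 28 days (1899 is not a leap year): 143 − 28 = 115 left.
January 1899 has 31 days: 115 − 31 = 84 left.
December 1898 has 31 days: 84 − 31 = 53 left.
November 1898 has 30 days: 53 − 30 = 23 left.
October 1898 has 31 days; 31 − 23 = 8 → October 8, 1898.
Adding 2 weeks (= 14 days) from October 8, 1898:
October has 31 days; 8 + 14 = 22, still in October.

October 22, 1898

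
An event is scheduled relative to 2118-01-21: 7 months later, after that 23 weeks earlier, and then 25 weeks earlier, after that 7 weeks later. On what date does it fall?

Adding 7 months from January 21, 2118:
month 1 + 7 = 8 → August 2118.
Day 21 is valid in August, giving August 21, 2118.
Subtracting 23 weeks (= 161 days) from August 21, 2118:
Going back 21 days from August 21, 2118 reaches the end of the previous month; 161 − 21 = 140 left.
July 2118 has 31 days: 140 − 31 = 109 left.
June 2118 has 30 days: 109 − 30 = 79 left.
May 2118 has 31 days: 79 − 31 = 48 left.
April 2118 has 30 days: 48 − 30 = 18 left.
March 2118 has 31 days; 31 − 18 = 13 → March 13, 2118.
Going back 25 weeks (= 175 days) from March 13, 2118:
Going back 13 days from March 13, 2118 reaches the end of the previous month; 175 − 13 = 162 left.
February 2118 has 28 days (2118 is not a leap year): 162 − 28 = 134 left.
January 2118 has 31 days: 134 − 31 = 103 left.
December 2117 has 31 days: 103 − 31 = 72 left.
November 2117 has 30 days: 72 − 30 = 42 left.
October 2117 has 31 days: 42 − 31 = 11 left.
September 2117 has 30 days; 30 − 11 = 19 → September 19, 2117.
Counting forward 7 weeks (= 49 days) from September 19, 2117:
September has 30 days, so 30 − 19 = 11 days remain after September 19, 2117; 49 − 11 = 38 left.
October 2117 has 31 days: 38 − 31 = 7 left.
7 days into November 2117 → November 7, 2117.

November 7, 2117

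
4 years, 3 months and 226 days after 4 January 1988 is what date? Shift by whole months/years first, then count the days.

November 16, 1992

Adding 4 years, 3 months and 226 days from January 4, 1988: first the month/year part, then the days.
+4 years → 1992; month 1 + 3 = 4 → April 1992.
Day 4 is valid in April, giving April 4, 1992.
Now add 226 days from April 4, 1992.
April has 30 days, so 30 − 4 = 26 days remain after April 4, 1992; 226 − 26 = 200 left.
May 1992 has 31 days: 200 − 31 = 169 left.
June 1992 has 30 days: 169 − 30 = 139 left.
July 1992 has 31 days: 139 − 31 = 108 left.
August 1992 has 31 days: 108 − 31 = 77 left.
September 1992 has 30 days: 77 − 30 = 47 left.
October 1992 has 31 days: 47 − 31 = 16 left.
16 days into November 1992 → November 16, 1992.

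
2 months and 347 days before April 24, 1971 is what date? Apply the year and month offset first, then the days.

Subtracting 2 months and 347 days from April 24, 1971: first the month/year part, then the days.
month 4 − 2 = 2 → February 1971.
Day 24 is valid in February, giving February 24, 1971.
Now subtract 347 days from February 24, 1971.
Going back 24 days from February 24, 1971 reaches the end of the previous month; 347 − 24 = 323 left.
January 1971 has 31 days: 323 − 31 = 292 left.
December 1970 has 31 days: 292 − 31 = 261 left.
November 1970 has 30 days: 261 − 30 = 231 left.
October 1970 has 31 days: 231 − 31 = 200 left.
September 1970 has 30 days: 200 − 30 = 170 left.
August 1970 has 31 days: 170 − 31 = 139 left.
July 1970 has 31 days: 139 − 31 = 108 left.
June 1970 has 30 days: 108 − 30 = 78 left.
May 1970 has 31 days: 78 − 31 = 47 left.
April 1970 has 30 days: 47 − 30 = 17 left.
March 1970 has 31 days; 31 − 17 = 14 → March 14, 1970.

March 14, 1970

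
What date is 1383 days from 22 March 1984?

Counting forward 1383 days from March 22, 1984.
March has 31 days, so 31 − 22 = 9 days remain after March 22, 1984; 1383 − 9 = 1374 left.
April 1984 has 30 days: 1374 − 30 = 1344 left.
May 1984 has 31 days: 1344 − 31 = 1313 left.
June 1984 has 30 days: 1313 − 30 = 1283 left.
July 1984 has 31 days: 1283 − 31 = 1252 left.
August 1984 has 31 days: 1252 − 31 = 1221 left.
September 1984 has 30 days: 1221 − 30 = 1191 left.
October 1984 has 31 days: 1191 − 31 = 1160 left.
November 1984 has 30 days: 1160 − 30 = 1130 left.
December 1984 has 31 days: 1130 − 31 = 1099 left.
January 1985 has 31 days: 1099 − 31 = 1068 left.
February 1985 has 28 days (1985 is not a leap year): 1068 − 28 = 1040 left.
March 1985 has 31 days: 1040 − 31 = 1009 left.
April 1985 has 30 days: 1009 − 30 = 979 left.
May 1985 has 31 days: 979 − 31 = 948 left.
June 1985 has 30 days: 948 − 30 = 918 left.
July 1985 has 31 days: 918 − 31 = 887 left.
August 1985 has 31 days: 887 − 31 = 856 left.
September 1985 has 30 days: 856 − 30 = 826 left.
October 1985 has 31 days: 826 − 31 = 795 left.
November 1985 has 30 days: 795 − 30 = 765 left.
December 1985 has 31 days: 765 − 31 = 734 left.
January 1986 has 31 days: 734 − 31 = 703 left.
February 1986 has 28 days (1986 is not a leap year): 703 − 28 = 675 left.
March 1986 has 31 days: 675 − 31 = 644 left.
April 1986 has 30 days: 644 − 30 = 614 left.
May 1986 has 31 days: 614 − 31 = 583 left.
June 1986 has 30 days: 583 − 30 = 553 left.
July 1986 has 31 days: 553 − 31 = 522 left.
August 1986 has 31 days: 522 − 31 = 491 left.
September 1986 has 30 days: 491 − 30 = 461 left.
October 1986 has 31 days: 461 − 31 = 430 left.
November 1986 has 30 days: 430 − 30 = 400 left.
December 1986 has 31 days: 400 − 31 = 369 left.
January 1987 has 31 days: 369 − 31 = 338 left.
February 1987 has 28 days (1987 is not a leap year): 338 − 28 = 310 left.
March 1987 has 31 days: 310 − 31 = 279 left.
April 1987 has 30 days: 279 − 30 = 249 left.
May 1987 has 31 days: 249 − 31 = 218 left.
June 1987 has 30 days: 218 − 30 = 188 left.
July 1987 has 31 days: 188 − 31 = 157 left.
August 1987 has 31 days: 157 − 31 = 126 left.
September 1987 has 30 days: 126 − 30 = 96 left.
October 1987 has 31 days: 96 − 31 = 65 left.
November 1987 has 30 days: 65 − 30 = 35 left.
December 1987 has 31 days: 35 − 31 = 4 left.
4 days into January 1988 → January 4, 1988.

January 4, 1988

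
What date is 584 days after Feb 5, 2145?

Adding 584 days from February 5, 2145.
February has 28 days, so 28 − 5 = 23 days remain after February 5, 2145; 584 − 23 = 561 left.
March 2145 has 31 days: 561 − 31 = 530 left.
April 2145 has 30 days: 530 − 30 = 500 left.
May 2145 has 31 days: 500 − 31 = 469 left.
June 2145 has 30 days: 469 − 30 = 439 left.
July 2145 has 31 days: 439 − 31 = 408 left.
August 2145 has 31 days: 408 − 31 = 377 left.
September 2145 has 30 days: 377 − 30 = 347 left.
October 2145 has 31 days: 347 − 31 = 316 left.
November 2145 has 30 days: 316 − 30 = 286 left.
December 2145 has 31 days: 286 − 31 = 255 left.
January 2146 has 31 days: 255 − 31 = 224 left.
February 2146 has 28 days (2146 is not a leap year): 224 − 28 = 196 left.
March 2146 has 31 days: 196 − 31 = 165 left.
April 2146 has 30 days: 165 − 30 = 135 left.
May 2146 has 31 days: 135 − 31 = 104 left.
June 2146 has 30 days: 104 − 30 = 74 left.
July 2146 has 31 days: 74 − 31 = 43 left.
August 2146 has 31 days: 43 − 31 = 12 left.
12 days into September 2146 → September 12, 2146.

September 12, 2146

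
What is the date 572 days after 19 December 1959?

Advancing 572 days from December 19, 1959.
December has 31 days, so 31 − 19 = 12 days remain after December 19, 1959; 572 − 12 = 560 left.
January 1960 has 31 days: 560 − 31 = 529 left.
February 1960 has 29 days (1960 is a leap year): 529 − 29 = 500 left.
March 1960 has 31 days: 500 − 31 = 469 left.
April 1960 has 30 days: 469 − 30 = 439 left.
May 1960 has 31 days: 439 − 31 = 408 left.
June 1960 has 30 days: 408 − 30 = 378 left.
July 1960 has 31 days: 378 − 31 = 347 left.
August 1960 has 31 days: 347 − 31 = 316 left.
September 1960 has 30 days: 316 − 30 = 286 left.
October 1960 has 31 days: 286 − 31 = 255 left.
November 1960 has 30 days: 255 − 30 = 225 left.
December 1960 has 31 days: 225 − 31 = 194 left.
January 1961 has 31 days: 194 − 31 = 163 left.
February 1961 has 28 days (1961 is not a leap year): 163 − 28 = 135 left.
March 1961 has 31 days: 135 − 31 = 104 left.
April 1961 has 30 days: 104 − 30 = 74 left.
May 1961 has 31 days: 74 − 31 = 43 left.
June 1961 has 30 days: 43 − 30 = 13 left.
13 days into July 1961 → July 13, 1961.

July 13, 1961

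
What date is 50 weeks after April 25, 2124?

April 10, 2125

Adding 50 weeks = 350 days from April 25, 2124.
April has 30 days, so 30 − 25 = 5 days remain after April 25, 2124; 350 − 5 = 345 left.
May 2124 has 31 days: 345 − 31 = 314 left.
June 2124 has 30 days: 314 − 30 = 284 left.
July 2124 has 31 days: 284 − 31 = 253 left.
August 2124 has 31 days: 253 − 31 = 222 left.
September 2124 has 30 days: 222 − 30 = 192 left.
October 2124 has 31 days: 192 − 31 = 161 left.
November 2124 has 30 days: 161 − 30 = 131 left.
December 2124 has 31 days: 131 − 31 = 100 left.
January 2125 has 31 days: 100 − 31 = 69 left.
February 2125 has 28 days (2125 is not a leap year): 69 − 28 = 41 left.
March 2125 has 31 days: 41 − 31 = 10 left.
10 days into April 2125 → April 10, 2125.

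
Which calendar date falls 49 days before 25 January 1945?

December 7, 1944

Counting back 49 days from January 25, 1945.
Going back 25 days from January 25, 1945 reaches the end of the previous month; 49 − 25 = 24 left.
December 1944 has 31 days; 31 − 24 = 7 → December 7, 1944.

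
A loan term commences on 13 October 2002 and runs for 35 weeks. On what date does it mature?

June 15, 2003

Advancing 35 weeks = 245 days from October 13, 2002.
October has 31 days, so 31 − 13 = 18 days remain after October 13, 2002; 245 − 18 = 227 left.
November 2002 has 30 days: 227 − 30 = 197 left.
December 2002 has 31 days: 197 − 31 = 166 left.
January 2003 has 31 days: 166 − 31 = 135 left.
February 2003 has 28 days (2003 is not a leap year): 135 − 28 = 107 left.
March 2003 has 31 days: 107 − 31 = 76 left.
April 2003 has 30 days: 76 − 30 = 46 left.
May 2003 has 31 days: 46 − 31 = 15 left.
15 days into June 2003 → June 15, 2003.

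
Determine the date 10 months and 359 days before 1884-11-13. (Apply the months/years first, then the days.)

January 19, 1883

Counting back 10 months and 359 days from November 13, 1884: first the month/year part, then the days.
month 11 − 10 = 1 → January 1884.
Day 13 is valid in January, giving January 13, 1884.
Now subtract 359 days from January 13, 1884.
Going back 13 days from January 13, 1884 reaches the end of the previous month; 359 − 13 = 346 left.
December 1883 has 31 days: 346 − 31 = 315 left.
November 1883 has 30 days: 315 − 30 = 285 left.
October 1883 has 31 days: 285 − 31 = 254 left.
September 1883 has 30 days: 254 − 30 = 224 left.
August 1883 has 31 days: 224 − 31 = 193 left.
July 1883 has 31 days: 193 − 31 = 162 left.
June 1883 has 30 days: 162 − 30 = 132 left.
May 1883 has 31 days: 132 − 31 = 101 left.
April 1883 has 30 days: 101 − 30 = 71 left.
March 1883 has 31 days: 71 − 31 = 40 left.
February 1883 has 28 days (1883 is not a leap year): 40 − 28 = 12 left.
January 1883 has 31 days; 31 − 12 = 19 → January 19, 1883.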